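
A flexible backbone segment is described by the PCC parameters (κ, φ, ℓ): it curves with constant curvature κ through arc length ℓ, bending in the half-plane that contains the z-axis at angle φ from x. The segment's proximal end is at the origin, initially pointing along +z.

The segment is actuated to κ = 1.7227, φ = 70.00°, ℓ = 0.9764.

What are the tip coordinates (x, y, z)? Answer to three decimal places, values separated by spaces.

θ = κ·ℓ = 1.7227 × 0.9764 = 1.68204 rad
ρ = (1 − cos θ)/κ = (1 − -0.11102)/1.7227 = 0.64493
z = sin θ / κ = 0.99382/1.7227 = 0.57690
x = ρ cos φ = 0.64493 × cos(70.00°) = 0.22058
y = ρ sin φ = 0.64493 × sin(70.00°) = 0.60603

0.221 0.606 0.577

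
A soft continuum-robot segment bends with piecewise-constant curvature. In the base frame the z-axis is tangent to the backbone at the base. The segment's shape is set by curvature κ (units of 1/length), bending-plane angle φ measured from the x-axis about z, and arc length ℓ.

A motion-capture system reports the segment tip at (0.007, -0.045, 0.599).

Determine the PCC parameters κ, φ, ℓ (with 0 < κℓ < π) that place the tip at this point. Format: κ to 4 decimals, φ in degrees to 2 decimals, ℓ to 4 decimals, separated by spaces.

0.2524 278.84 0.6013

ρ = √(x²+y²) = √(0.007² + -0.045²) = 0.04554
φ = atan2(y, x) mod 360° = atan2(-0.045, 0.007) = 278.8418°
|p|² = ρ² + z² = 0.04554² + 0.599² = 0.36088
κ = 2ρ / |p|² = 2×0.04554 / 0.36088 = 0.25239
θ = 2·atan2(ρ, z) = 2·atan2(0.04554, 0.599) = 0.15177 rad
ℓ = θ/κ = 0.15177/0.25239 = 0.60131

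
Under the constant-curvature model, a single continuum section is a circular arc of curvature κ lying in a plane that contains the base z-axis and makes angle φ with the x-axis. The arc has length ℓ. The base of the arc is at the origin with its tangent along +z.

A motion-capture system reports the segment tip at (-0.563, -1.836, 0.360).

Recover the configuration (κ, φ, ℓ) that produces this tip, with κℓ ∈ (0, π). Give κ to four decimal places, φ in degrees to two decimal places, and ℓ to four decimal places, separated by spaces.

ρ = √(x²+y²) = √(-0.563² + -1.836²) = 1.92038
φ = atan2(y, x) mod 360° = atan2(-1.836, -0.563) = 252.9521°
|p|² = ρ² + z² = 1.92038² + 0.360² = 3.81747
κ = 2ρ / |p|² = 2×1.92038 / 3.81747 = 1.00610
θ = 2·atan2(ρ, z) = 2·atan2(1.92038, 0.360) = 2.77097 rad
ℓ = θ/κ = 2.77097/1.00610 = 2.75416

1.0061 252.95 2.7542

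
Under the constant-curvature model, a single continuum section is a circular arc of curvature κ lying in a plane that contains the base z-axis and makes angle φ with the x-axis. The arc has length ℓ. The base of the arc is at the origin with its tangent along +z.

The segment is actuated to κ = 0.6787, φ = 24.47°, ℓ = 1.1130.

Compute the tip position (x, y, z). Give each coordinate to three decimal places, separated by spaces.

θ = κ·ℓ = 0.6787 × 1.1130 = 0.75539 rad
ρ = (1 − cos θ)/κ = (1 − 0.72800)/0.6787 = 0.40076
z = sin θ / κ = 0.68557/0.6787 = 1.01013
x = ρ cos φ = 0.40076 × cos(24.47°) = 0.36477
y = ρ sin φ = 0.40076 × sin(24.47°) = 0.16600

0.365 0.166 1.010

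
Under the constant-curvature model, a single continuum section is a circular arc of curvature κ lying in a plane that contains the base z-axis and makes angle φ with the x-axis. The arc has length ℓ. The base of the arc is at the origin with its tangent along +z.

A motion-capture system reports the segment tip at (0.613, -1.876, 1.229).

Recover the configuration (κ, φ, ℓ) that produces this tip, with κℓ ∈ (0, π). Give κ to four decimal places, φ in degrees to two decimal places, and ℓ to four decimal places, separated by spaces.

ρ = √(x²+y²) = √(0.613² + -1.876²) = 1.97361
φ = atan2(y, x) mod 360° = atan2(-1.876, 0.613) = 288.0953°
|p|² = ρ² + z² = 1.97361² + 1.229² = 5.40559
κ = 2ρ / |p|² = 2×1.97361 / 5.40559 = 0.73021
θ = 2·atan2(ρ, z) = 2·atan2(1.97361, 1.229) = 2.02768 rad
ℓ = θ/κ = 2.02768/0.73021 = 2.77684

0.7302 288.10 2.7768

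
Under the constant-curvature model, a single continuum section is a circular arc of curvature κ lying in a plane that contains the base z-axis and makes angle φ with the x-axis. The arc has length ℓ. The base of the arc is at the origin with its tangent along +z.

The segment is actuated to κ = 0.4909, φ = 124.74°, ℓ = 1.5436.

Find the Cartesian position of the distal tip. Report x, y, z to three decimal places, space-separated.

θ = κ·ℓ = 0.4909 × 1.5436 = 0.75775 rad
ρ = (1 − cos θ)/κ = (1 − 0.72638)/0.4909 = 0.55738
z = sin θ / κ = 0.68729/0.4909 = 1.40006
x = ρ cos φ = 0.55738 × cos(124.74°) = -0.31763
y = ρ sin φ = 0.55738 × sin(124.74°) = 0.45803

-0.318 0.458 1.400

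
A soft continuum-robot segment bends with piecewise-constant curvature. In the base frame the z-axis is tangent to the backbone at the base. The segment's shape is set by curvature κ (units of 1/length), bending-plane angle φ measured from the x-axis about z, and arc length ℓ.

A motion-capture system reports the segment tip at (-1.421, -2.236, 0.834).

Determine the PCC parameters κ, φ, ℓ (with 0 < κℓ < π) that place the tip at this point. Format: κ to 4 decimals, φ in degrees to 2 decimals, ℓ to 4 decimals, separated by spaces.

ρ = √(x²+y²) = √(-1.421² + -2.236²) = 2.64933
φ = atan2(y, x) mod 360° = atan2(-2.236, -1.421) = 237.5636°
|p|² = ρ² + z² = 2.64933² + 0.834² = 7.71449
κ = 2ρ / |p|² = 2×2.64933 / 7.71449 = 0.68684
θ = 2·atan2(ρ, z) = 2·atan2(2.64933, 0.834) = 2.53164 rad
ℓ = θ/κ = 2.53164/0.68684 = 3.68590

0.6868 237.56 3.6859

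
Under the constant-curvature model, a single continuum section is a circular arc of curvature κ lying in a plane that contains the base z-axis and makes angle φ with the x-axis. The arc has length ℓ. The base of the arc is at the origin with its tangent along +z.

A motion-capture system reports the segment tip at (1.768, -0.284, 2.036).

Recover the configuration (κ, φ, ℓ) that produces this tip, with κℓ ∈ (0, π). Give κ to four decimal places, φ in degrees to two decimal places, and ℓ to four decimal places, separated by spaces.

ρ = √(x²+y²) = √(1.768² + -0.284²) = 1.79066
φ = atan2(y, x) mod 360° = atan2(-0.284, 1.768) = 350.8743°
|p|² = ρ² + z² = 1.79066² + 2.036² = 7.35178
κ = 2ρ / |p|² = 2×1.79066 / 7.35178 = 0.48714
θ = 2·atan2(ρ, z) = 2·atan2(1.79066, 2.036) = 1.44275 rad
ℓ = θ/κ = 1.44275/0.48714 = 2.96168

0.4871 350.87 2.9617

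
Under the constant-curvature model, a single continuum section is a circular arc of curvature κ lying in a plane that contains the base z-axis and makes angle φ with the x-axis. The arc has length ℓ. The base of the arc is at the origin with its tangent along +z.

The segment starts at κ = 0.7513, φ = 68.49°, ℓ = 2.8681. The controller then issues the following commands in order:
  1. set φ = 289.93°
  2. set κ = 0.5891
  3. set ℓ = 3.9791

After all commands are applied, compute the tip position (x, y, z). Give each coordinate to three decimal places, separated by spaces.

initial: κ=0.7513, φ=68.49°, ℓ=2.8681
cmd 1: set φ=289.93° → (κ,φ,ℓ)=(0.7513,289.93°,2.8681) → tip=(0.7039,-1.9412,1.1104)
cmd 2: set κ=0.5891 → (κ,φ,ℓ)=(0.5891,289.93°,2.8681) → tip=(0.6472,-1.7850,1.6855)
cmd 3: set ℓ=3.9791 → (κ,φ,ℓ)=(0.5891,289.93°,3.9791) → tip=(0.9828,-2.7105,1.2148)

0.983 -2.711 1.215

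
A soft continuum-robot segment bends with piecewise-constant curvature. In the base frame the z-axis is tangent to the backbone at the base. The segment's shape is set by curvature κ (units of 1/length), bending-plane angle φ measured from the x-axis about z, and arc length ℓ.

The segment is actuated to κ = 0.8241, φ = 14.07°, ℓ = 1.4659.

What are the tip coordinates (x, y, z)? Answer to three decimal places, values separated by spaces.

θ = κ·ℓ = 0.8241 × 1.4659 = 1.20805 rad
ρ = (1 − cos θ)/κ = (1 − 0.35484)/0.8241 = 0.78286
z = sin θ / κ = 0.93493/0.8241 = 1.13448
x = ρ cos φ = 0.78286 × cos(14.07°) = 0.75937
y = ρ sin φ = 0.78286 × sin(14.07°) = 0.19032

0.759 0.190 1.134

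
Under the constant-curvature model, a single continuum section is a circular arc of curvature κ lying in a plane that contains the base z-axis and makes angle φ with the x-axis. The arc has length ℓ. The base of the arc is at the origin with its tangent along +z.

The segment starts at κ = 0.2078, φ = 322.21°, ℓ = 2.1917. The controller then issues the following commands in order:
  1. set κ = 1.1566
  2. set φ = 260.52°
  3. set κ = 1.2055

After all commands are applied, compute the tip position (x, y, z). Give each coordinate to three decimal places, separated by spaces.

initial: κ=0.2078, φ=322.21°, ℓ=2.1917
cmd 1: set κ=1.1566 → (κ,φ,ℓ)=(1.1566,322.21°,2.1917) → tip=(1.2446,-0.9651,0.4929)
cmd 2: set φ=260.52° → (κ,φ,ℓ)=(1.1566,260.52°,2.1917) → tip=(-0.2594,-1.5534,0.4929)
cmd 3: set κ=1.2055 → (κ,φ,ℓ)=(1.2055,260.52°,2.1917) → tip=(-0.2566,-1.5364,0.3973)

-0.257 -1.536 0.397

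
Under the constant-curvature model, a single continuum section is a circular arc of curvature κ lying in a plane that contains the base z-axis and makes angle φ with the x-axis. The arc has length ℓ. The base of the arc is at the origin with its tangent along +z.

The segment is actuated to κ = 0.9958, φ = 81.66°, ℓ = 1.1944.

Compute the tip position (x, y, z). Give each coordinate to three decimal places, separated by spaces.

0.091 0.624 0.932

θ = κ·ℓ = 0.9958 × 1.1944 = 1.18938 rad
ρ = (1 − cos θ)/κ = (1 − 0.37223)/0.9958 = 0.63042
z = sin θ / κ = 0.92814/0.9958 = 0.93205
x = ρ cos φ = 0.63042 × cos(81.66°) = 0.09144
y = ρ sin φ = 0.63042 × sin(81.66°) = 0.62375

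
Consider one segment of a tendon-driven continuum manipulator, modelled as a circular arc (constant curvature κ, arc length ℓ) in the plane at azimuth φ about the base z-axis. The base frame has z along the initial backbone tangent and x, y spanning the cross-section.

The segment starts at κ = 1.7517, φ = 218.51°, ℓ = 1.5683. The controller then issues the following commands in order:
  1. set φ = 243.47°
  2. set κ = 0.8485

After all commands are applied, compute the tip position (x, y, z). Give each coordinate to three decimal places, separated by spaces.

-0.401 -0.804 1.145

initial: κ=1.7517, φ=218.51°, ℓ=1.5683
cmd 1: set φ=243.47° → (κ,φ,ℓ)=(1.7517,243.47°,1.5683) → tip=(-0.4904,-0.9823,0.2194)
cmd 2: set κ=0.8485 → (κ,φ,ℓ)=(0.8485,243.47°,1.5683) → tip=(-0.4012,-0.8037,1.1447)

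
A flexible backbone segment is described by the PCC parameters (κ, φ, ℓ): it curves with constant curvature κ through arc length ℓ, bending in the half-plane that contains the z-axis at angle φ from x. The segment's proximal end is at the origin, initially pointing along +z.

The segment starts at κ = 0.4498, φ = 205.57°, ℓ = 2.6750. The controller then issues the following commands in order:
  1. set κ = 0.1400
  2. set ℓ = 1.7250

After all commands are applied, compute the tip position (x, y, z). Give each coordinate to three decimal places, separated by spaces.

initial: κ=0.4498, φ=205.57°, ℓ=2.6750
cmd 1: set κ=0.1400 → (κ,φ,ℓ)=(0.1400,205.57°,2.6750) → tip=(-0.4466,-0.2137,2.6129)
cmd 2: set ℓ=1.7250 → (κ,φ,ℓ)=(0.1400,205.57°,1.7250) → tip=(-0.1870,-0.0895,1.7083)

-0.187 -0.089 1.708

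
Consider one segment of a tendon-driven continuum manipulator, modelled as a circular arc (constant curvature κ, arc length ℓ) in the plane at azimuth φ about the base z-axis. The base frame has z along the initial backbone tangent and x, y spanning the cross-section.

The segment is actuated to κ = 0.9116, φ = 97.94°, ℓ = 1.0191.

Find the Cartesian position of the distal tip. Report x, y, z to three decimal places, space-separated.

θ = κ·ℓ = 0.9116 × 1.0191 = 0.92901 rad
ρ = (1 − cos θ)/κ = (1 − 0.59863)/0.9116 = 0.44030
z = sin θ / κ = 0.80103/0.9116 = 0.87871
x = ρ cos φ = 0.44030 × cos(97.94°) = -0.06082
y = ρ sin φ = 0.44030 × sin(97.94°) = 0.43608

-0.061 0.436 0.879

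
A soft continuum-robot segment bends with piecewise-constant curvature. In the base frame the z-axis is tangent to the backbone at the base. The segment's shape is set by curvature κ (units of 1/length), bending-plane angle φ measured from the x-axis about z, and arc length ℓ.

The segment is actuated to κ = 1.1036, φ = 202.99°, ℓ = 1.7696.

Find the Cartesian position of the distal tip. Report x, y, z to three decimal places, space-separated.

θ = κ·ℓ = 1.1036 × 1.7696 = 1.95293 rad
ρ = (1 − cos θ)/κ = (1 − -0.37290)/1.1036 = 1.24402
z = sin θ / κ = 0.92787/1.1036 = 0.84077
x = ρ cos φ = 1.24402 × cos(202.99°) = -1.14521
y = ρ sin φ = 1.24402 × sin(202.99°) = -0.48588

-1.145 -0.486 0.841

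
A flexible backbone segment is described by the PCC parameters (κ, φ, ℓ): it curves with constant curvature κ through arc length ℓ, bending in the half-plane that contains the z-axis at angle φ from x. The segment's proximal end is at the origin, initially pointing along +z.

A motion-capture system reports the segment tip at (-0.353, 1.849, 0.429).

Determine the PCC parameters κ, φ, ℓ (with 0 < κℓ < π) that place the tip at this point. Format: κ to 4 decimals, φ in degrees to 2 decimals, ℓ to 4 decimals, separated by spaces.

1.0100 100.81 2.6667

ρ = √(x²+y²) = √(-0.353² + 1.849²) = 1.88239
φ = atan2(y, x) mod 360° = atan2(1.849, -0.353) = 100.8085°
|p|² = ρ² + z² = 1.88239² + 0.429² = 3.72745
κ = 2ρ / |p|² = 2×1.88239 / 3.72745 = 1.01002
θ = 2·atan2(ρ, z) = 2·atan2(1.88239, 0.429) = 2.69344 rad
ℓ = θ/κ = 2.69344/1.01002 = 2.66673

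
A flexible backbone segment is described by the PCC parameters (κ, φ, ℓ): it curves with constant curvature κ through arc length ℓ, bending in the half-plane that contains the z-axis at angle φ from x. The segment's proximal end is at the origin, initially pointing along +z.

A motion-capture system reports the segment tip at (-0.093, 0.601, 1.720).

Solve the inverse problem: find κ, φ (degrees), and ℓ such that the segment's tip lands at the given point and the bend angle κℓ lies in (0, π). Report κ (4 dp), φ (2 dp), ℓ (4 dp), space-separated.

0.3654 98.80 1.8599

ρ = √(x²+y²) = √(-0.093² + 0.601²) = 0.60815
φ = atan2(y, x) mod 360° = atan2(0.601, -0.093) = 98.7963°
|p|² = ρ² + z² = 0.60815² + 1.720² = 3.32825
κ = 2ρ / |p|² = 2×0.60815 / 3.32825 = 0.36545
θ = 2·atan2(ρ, z) = 2·atan2(0.60815, 1.720) = 0.67972 rad
ℓ = θ/κ = 0.67972/0.36545 = 1.85995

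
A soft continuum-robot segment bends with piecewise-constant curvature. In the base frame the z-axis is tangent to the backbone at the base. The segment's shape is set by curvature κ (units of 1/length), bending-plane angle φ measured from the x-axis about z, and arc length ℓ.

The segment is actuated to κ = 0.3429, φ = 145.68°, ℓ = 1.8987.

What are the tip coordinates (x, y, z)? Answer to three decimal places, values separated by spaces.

θ = κ·ℓ = 0.3429 × 1.8987 = 0.65106 rad
ρ = (1 − cos θ)/κ = (1 − 0.79544)/0.3429 = 0.59656
z = sin θ / κ = 0.60603/0.3429 = 1.76738
x = ρ cos φ = 0.59656 × cos(145.68°) = -0.49270
y = ρ sin φ = 0.59656 × sin(145.68°) = 0.33635

-0.493 0.336 1.767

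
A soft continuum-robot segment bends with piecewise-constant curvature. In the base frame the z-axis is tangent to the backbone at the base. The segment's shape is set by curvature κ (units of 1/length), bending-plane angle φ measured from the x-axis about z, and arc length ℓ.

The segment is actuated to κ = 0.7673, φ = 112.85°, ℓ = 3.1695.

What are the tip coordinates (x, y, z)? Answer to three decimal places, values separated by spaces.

-0.890 2.112 0.849

θ = κ·ℓ = 0.7673 × 3.1695 = 2.43196 rad
ρ = (1 − cos θ)/κ = (1 − -0.75860)/0.7673 = 2.29193
z = sin θ / κ = 0.65156/0.7673 = 0.84916
x = ρ cos φ = 2.29193 × cos(112.85°) = -0.89000
y = ρ sin φ = 2.29193 × sin(112.85°) = 2.11207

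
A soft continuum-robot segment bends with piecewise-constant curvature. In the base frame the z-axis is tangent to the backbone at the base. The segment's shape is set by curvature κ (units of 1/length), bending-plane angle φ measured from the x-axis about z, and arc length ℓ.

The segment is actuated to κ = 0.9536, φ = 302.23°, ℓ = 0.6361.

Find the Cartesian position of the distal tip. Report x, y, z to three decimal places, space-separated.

0.100 -0.158 0.598

θ = κ·ℓ = 0.9536 × 0.6361 = 0.60658 rad
ρ = (1 − cos θ)/κ = (1 − 0.82160)/0.9536 = 0.18708
z = sin θ / κ = 0.57006/0.9536 = 0.59780
x = ρ cos φ = 0.18708 × cos(302.23°) = 0.09977
y = ρ sin φ = 0.18708 × sin(302.23°) = -0.15825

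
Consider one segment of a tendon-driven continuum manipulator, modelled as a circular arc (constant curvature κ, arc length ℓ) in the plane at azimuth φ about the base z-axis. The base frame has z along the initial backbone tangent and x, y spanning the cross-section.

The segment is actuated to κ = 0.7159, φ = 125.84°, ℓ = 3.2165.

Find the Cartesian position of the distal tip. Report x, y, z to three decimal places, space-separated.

θ = κ·ℓ = 0.7159 × 3.2165 = 2.30269 rad
ρ = (1 − cos θ)/κ = (1 − -0.66828)/0.7159 = 2.33033
z = sin θ / κ = 0.74391/0.7159 = 1.03912
x = ρ cos φ = 2.33033 × cos(125.84°) = -1.36446
y = ρ sin φ = 2.33033 × sin(125.84°) = 1.88909

-1.364 1.889 1.039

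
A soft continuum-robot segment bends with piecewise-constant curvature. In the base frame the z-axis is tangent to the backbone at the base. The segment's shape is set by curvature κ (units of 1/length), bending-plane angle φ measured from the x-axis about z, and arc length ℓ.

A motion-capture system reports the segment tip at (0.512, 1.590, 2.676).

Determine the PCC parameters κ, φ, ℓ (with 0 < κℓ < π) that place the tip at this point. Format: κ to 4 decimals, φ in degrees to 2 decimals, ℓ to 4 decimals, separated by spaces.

ρ = √(x²+y²) = √(0.512² + 1.590²) = 1.67040
φ = atan2(y, x) mod 360° = atan2(1.590, 0.512) = 72.1508°
|p|² = ρ² + z² = 1.67040² + 2.676² = 9.95122
κ = 2ρ / |p|² = 2×1.67040 / 9.95122 = 0.33572
θ = 2·atan2(ρ, z) = 2·atan2(1.67040, 2.676) = 1.11607 rad
ℓ = θ/κ = 1.11607/0.33572 = 3.32443

0.3357 72.15 3.3244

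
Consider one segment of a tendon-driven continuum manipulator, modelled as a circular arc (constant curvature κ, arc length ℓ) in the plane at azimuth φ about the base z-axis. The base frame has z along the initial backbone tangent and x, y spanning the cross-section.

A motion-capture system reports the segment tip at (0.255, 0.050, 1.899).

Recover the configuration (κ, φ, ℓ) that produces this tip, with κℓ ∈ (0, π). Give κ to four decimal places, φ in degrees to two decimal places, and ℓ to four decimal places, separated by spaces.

0.1415 11.09 1.9226

ρ = √(x²+y²) = √(0.255² + 0.050²) = 0.25986
φ = atan2(y, x) mod 360° = atan2(0.050, 0.255) = 11.0937°
|p|² = ρ² + z² = 0.25986² + 1.899² = 3.67373
κ = 2ρ / |p|² = 2×0.25986 / 3.67373 = 0.14147
θ = 2·atan2(ρ, z) = 2·atan2(0.25986, 1.899) = 0.27199 rad
ℓ = θ/κ = 0.27199/0.14147 = 1.92262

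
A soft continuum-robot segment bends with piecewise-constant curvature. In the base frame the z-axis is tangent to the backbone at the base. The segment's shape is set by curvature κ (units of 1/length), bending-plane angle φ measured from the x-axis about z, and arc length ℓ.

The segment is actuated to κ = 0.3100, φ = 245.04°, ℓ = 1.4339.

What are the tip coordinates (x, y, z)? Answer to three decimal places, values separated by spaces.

-0.132 -0.284 1.387

θ = κ·ℓ = 0.3100 × 1.4339 = 0.44451 rad
ρ = (1 − cos θ)/κ = (1 − 0.90282)/0.3100 = 0.31348
z = sin θ / κ = 0.43001/0.3100 = 1.38714
x = ρ cos φ = 0.31348 × cos(245.04°) = -0.13228
y = ρ sin φ = 0.31348 × sin(245.04°) = -0.28420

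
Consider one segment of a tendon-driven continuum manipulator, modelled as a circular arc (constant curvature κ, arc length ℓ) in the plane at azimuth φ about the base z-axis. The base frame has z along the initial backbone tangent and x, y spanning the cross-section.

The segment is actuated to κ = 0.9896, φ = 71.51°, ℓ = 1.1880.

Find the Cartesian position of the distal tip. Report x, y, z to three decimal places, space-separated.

θ = κ·ℓ = 0.9896 × 1.1880 = 1.17564 rad
ρ = (1 − cos θ)/κ = (1 − 0.38495)/0.9896 = 0.62152
z = sin θ / κ = 0.92294/0.9896 = 0.93264
x = ρ cos φ = 0.62152 × cos(71.51°) = 0.19711
y = ρ sin φ = 0.62152 × sin(71.51°) = 0.58943

0.197 0.589 0.933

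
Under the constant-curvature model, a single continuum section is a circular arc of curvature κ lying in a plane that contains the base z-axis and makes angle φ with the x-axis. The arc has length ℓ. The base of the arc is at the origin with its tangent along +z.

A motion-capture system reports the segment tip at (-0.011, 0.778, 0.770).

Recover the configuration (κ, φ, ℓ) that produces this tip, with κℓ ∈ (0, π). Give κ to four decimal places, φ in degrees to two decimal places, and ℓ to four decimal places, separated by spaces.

ρ = √(x²+y²) = √(-0.011² + 0.778²) = 0.77808
φ = atan2(y, x) mod 360° = atan2(0.778, -0.011) = 90.8100°
|p|² = ρ² + z² = 0.77808² + 0.770² = 1.19830
κ = 2ρ / |p|² = 2×0.77808 / 1.19830 = 1.29863
θ = 2·atan2(ρ, z) = 2·atan2(0.77808, 0.770) = 1.58123 rad
ℓ = θ/κ = 1.58123/1.29863 = 1.21762

1.2986 90.81 1.2176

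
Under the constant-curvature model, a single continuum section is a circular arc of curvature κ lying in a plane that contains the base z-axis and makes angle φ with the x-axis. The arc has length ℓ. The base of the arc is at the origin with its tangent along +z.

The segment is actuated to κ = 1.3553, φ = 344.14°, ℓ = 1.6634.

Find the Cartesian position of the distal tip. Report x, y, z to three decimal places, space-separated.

θ = κ·ℓ = 1.3553 × 1.6634 = 2.25441 rad
ρ = (1 − cos θ)/κ = (1 − -0.63160)/1.3553 = 1.20386
z = sin θ / κ = 0.77530/1.3553 = 0.57205
x = ρ cos φ = 1.20386 × cos(344.14°) = 1.15803
y = ρ sin φ = 1.20386 × sin(344.14°) = -0.32900

1.158 -0.329 0.572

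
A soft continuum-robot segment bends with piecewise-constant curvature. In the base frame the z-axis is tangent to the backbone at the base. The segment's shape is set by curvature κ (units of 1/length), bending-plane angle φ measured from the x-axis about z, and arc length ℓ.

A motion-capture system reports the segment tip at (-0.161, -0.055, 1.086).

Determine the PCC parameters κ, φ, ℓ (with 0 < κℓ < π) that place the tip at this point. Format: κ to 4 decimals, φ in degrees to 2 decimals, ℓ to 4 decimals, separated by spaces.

0.2816 198.86 1.1037

ρ = √(x²+y²) = √(-0.161² + -0.055²) = 0.17014
φ = atan2(y, x) mod 360° = atan2(-0.055, -0.161) = 198.8609°
|p|² = ρ² + z² = 0.17014² + 1.086² = 1.20834
κ = 2ρ / |p|² = 2×0.17014 / 1.20834 = 0.28160
θ = 2·atan2(ρ, z) = 2·atan2(0.17014, 1.086) = 0.31080 rad
ℓ = θ/κ = 0.31080/0.28160 = 1.10368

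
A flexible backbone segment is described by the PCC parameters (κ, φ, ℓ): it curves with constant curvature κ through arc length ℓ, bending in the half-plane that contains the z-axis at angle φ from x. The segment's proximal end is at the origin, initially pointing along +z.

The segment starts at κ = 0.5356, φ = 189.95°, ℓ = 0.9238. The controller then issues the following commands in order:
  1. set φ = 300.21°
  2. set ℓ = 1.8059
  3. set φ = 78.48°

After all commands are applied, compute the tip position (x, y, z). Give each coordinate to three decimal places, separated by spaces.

0.161 0.791 1.537

initial: κ=0.5356, φ=189.95°, ℓ=0.9238
cmd 1: set φ=300.21° → (κ,φ,ℓ)=(0.5356,300.21°,0.9238) → tip=(0.1127,-0.1935,0.8866)
cmd 2: set ℓ=1.8059 → (κ,φ,ℓ)=(0.5356,300.21°,1.8059) → tip=(0.4062,-0.6977,1.5372)
cmd 3: set φ=78.48° → (κ,φ,ℓ)=(0.5356,78.48°,1.8059) → tip=(0.1612,0.7911,1.5372)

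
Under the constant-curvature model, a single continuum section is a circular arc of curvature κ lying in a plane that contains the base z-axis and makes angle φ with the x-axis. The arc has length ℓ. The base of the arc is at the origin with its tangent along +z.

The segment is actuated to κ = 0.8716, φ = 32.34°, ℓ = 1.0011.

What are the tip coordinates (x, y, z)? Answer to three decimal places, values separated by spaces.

0.346 0.219 0.879

θ = κ·ℓ = 0.8716 × 1.0011 = 0.87256 rad
ρ = (1 − cos θ)/κ = (1 − 0.64287)/0.8716 = 0.40974
z = sin θ / κ = 0.76598/0.8716 = 0.87882
x = ρ cos φ = 0.40974 × cos(32.34°) = 0.34619
y = ρ sin φ = 0.40974 × sin(32.34°) = 0.21919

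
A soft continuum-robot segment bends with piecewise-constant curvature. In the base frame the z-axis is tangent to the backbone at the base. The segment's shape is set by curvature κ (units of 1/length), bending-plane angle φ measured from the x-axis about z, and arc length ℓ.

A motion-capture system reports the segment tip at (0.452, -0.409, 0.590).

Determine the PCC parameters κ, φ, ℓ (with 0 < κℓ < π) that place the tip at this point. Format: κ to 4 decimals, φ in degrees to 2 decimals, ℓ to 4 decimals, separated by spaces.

1.6940 317.86 0.9465

ρ = √(x²+y²) = √(0.452² + -0.409²) = 0.60958
φ = atan2(y, x) mod 360° = atan2(-0.409, 0.452) = 317.8591°
|p|² = ρ² + z² = 0.60958² + 0.590² = 0.71968
κ = 2ρ / |p|² = 2×0.60958 / 0.71968 = 1.69401
θ = 2·atan2(ρ, z) = 2·atan2(0.60958, 0.590) = 1.60343 rad
ℓ = θ/κ = 1.60343/1.69401 = 0.94653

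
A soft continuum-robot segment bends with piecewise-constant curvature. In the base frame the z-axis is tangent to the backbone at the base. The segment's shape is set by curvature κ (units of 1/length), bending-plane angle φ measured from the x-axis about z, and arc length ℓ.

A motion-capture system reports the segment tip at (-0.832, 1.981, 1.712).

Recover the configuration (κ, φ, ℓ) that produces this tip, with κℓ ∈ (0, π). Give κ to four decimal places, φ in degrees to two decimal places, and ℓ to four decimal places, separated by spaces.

ρ = √(x²+y²) = √(-0.832² + 1.981²) = 2.14862
φ = atan2(y, x) mod 360° = atan2(1.981, -0.832) = 112.7819°
|p|² = ρ² + z² = 2.14862² + 1.712² = 7.54753
κ = 2ρ / |p|² = 2×2.14862 / 7.54753 = 0.56936
θ = 2·atan2(ρ, z) = 2·atan2(2.14862, 1.712) = 1.79603 rad
ℓ = θ/κ = 1.79603/0.56936 = 3.15449

0.5694 112.78 3.1545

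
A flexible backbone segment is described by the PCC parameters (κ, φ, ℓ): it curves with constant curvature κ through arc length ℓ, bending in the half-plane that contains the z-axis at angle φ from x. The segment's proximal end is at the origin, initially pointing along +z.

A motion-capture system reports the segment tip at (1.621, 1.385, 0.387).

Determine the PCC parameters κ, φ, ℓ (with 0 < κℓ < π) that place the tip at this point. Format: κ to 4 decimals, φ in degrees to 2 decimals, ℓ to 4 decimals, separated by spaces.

ρ = √(x²+y²) = √(1.621² + 1.385²) = 2.13210
φ = atan2(y, x) mod 360° = atan2(1.385, 1.621) = 40.5109°
|p|² = ρ² + z² = 2.13210² + 0.387² = 4.69564
κ = 2ρ / |p|² = 2×2.13210 / 4.69564 = 0.90812
θ = 2·atan2(ρ, z) = 2·atan2(2.13210, 0.387) = 2.78248 rad
ℓ = θ/κ = 2.78248/0.90812 = 3.06400

0.9081 40.51 3.0640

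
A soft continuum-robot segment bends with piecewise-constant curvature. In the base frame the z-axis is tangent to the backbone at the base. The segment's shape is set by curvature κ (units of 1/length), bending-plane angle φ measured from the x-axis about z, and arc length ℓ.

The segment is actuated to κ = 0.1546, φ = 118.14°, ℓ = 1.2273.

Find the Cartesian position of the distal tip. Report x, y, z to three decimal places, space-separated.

-0.055 0.102 1.220

θ = κ·ℓ = 0.1546 × 1.2273 = 0.18974 rad
ρ = (1 − cos θ)/κ = (1 − 0.98205)/0.1546 = 0.11609
z = sin θ / κ = 0.18860/0.1546 = 1.21995
x = ρ cos φ = 0.11609 × cos(118.14°) = -0.05475
y = ρ sin φ = 0.11609 × sin(118.14°) = 0.10236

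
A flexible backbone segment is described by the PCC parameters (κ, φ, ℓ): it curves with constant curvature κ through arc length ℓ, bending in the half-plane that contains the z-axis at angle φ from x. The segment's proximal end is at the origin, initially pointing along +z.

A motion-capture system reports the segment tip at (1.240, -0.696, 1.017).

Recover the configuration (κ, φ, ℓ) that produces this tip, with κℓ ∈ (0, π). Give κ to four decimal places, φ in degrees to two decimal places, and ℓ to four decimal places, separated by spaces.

0.9305 330.69 2.0417

ρ = √(x²+y²) = √(1.240² + -0.696²) = 1.42198
φ = atan2(y, x) mod 360° = atan2(-0.696, 1.240) = 330.6949°
|p|² = ρ² + z² = 1.42198² + 1.017² = 3.05630
κ = 2ρ / |p|² = 2×1.42198 / 3.05630 = 0.93052
θ = 2·atan2(ρ, z) = 2·atan2(1.42198, 1.017) = 1.89988 rad
ℓ = θ/κ = 1.89988/0.93052 = 2.04174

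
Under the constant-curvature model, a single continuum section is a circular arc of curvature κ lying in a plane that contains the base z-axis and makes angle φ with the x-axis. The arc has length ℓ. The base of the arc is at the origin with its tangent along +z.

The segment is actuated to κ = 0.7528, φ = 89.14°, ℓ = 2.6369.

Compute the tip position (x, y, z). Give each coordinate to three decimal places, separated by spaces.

0.028 1.863 1.216

θ = κ·ℓ = 0.7528 × 2.6369 = 1.98506 rad
ρ = (1 − cos θ)/κ = (1 − -0.40251)/0.7528 = 1.86306
z = sin θ / κ = 0.91541/0.7528 = 1.21601
x = ρ cos φ = 1.86306 × cos(89.14°) = 0.02796
y = ρ sin φ = 1.86306 × sin(89.14°) = 1.86285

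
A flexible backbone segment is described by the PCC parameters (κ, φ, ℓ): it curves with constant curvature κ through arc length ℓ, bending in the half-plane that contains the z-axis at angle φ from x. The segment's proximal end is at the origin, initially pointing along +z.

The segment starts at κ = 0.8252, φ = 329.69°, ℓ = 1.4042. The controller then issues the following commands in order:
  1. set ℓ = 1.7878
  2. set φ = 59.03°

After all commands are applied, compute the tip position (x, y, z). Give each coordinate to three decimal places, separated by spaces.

0.564 0.940 1.206

initial: κ=0.8252, φ=329.69°, ℓ=1.4042
cmd 1: set ℓ=1.7878 → (κ,φ,ℓ)=(0.8252,329.69°,1.7878) → tip=(0.9464,-0.5533,1.2063)
cmd 2: set φ=59.03° → (κ,φ,ℓ)=(0.8252,59.03°,1.7878) → tip=(0.5641,0.9400,1.2063)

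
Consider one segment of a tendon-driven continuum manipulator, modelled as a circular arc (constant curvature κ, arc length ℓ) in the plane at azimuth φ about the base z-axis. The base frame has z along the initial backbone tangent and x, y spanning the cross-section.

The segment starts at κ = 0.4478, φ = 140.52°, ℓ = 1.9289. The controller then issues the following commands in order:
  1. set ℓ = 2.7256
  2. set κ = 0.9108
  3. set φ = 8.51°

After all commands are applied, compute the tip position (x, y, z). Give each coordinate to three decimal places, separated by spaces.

1.944 0.291 0.672

initial: κ=0.4478, φ=140.52°, ℓ=1.9289
cmd 1: set ℓ=2.7256 → (κ,φ,ℓ)=(0.4478,140.52°,2.7256) → tip=(-1.1322,0.9326,2.0975)
cmd 2: set κ=0.9108 → (κ,φ,ℓ)=(0.9108,140.52°,2.7256) → tip=(-1.5174,1.2499,0.6724)
cmd 3: set φ=8.51° → (κ,φ,ℓ)=(0.9108,8.51°,2.7256) → tip=(1.9442,0.2909,0.6724)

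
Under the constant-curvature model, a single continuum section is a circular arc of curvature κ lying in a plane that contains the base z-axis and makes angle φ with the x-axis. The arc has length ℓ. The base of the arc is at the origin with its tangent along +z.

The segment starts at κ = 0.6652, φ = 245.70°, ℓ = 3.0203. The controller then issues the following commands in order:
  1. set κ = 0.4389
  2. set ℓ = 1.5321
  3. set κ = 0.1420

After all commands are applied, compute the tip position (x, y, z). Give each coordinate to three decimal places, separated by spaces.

initial: κ=0.6652, φ=245.70°, ℓ=3.0203
cmd 1: set κ=0.4389 → (κ,φ,ℓ)=(0.4389,245.70°,3.0203) → tip=(-0.7100,-1.5725,2.2103)
cmd 2: set ℓ=1.5321 → (κ,φ,ℓ)=(0.4389,245.70°,1.5321) → tip=(-0.2041,-0.4521,1.4192)
cmd 3: set κ=0.1420 → (κ,φ,ℓ)=(0.1420,245.70°,1.5321) → tip=(-0.0683,-0.1513,1.5200)

-0.068 -0.151 1.520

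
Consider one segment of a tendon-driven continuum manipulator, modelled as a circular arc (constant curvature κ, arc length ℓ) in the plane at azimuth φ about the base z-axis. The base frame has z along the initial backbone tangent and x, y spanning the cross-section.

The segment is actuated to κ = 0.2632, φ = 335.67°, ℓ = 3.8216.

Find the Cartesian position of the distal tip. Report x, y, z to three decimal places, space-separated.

1.609 -0.727 3.209

θ = κ·ℓ = 0.2632 × 3.8216 = 1.00585 rad
ρ = (1 − cos θ)/κ = (1 − 0.53537)/0.2632 = 1.76529
z = sin θ / κ = 0.84461/0.2632 = 3.20902
x = ρ cos φ = 1.76529 × cos(335.67°) = 1.60851
y = ρ sin φ = 1.76529 × sin(335.67°) = -0.72729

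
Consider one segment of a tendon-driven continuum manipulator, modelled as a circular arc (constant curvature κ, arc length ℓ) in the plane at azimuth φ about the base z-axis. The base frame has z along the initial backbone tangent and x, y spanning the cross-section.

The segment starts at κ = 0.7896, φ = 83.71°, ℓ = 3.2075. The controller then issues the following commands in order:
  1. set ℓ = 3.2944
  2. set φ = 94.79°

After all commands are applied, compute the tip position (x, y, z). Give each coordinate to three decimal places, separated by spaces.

initial: κ=0.7896, φ=83.71°, ℓ=3.2075
cmd 1: set ℓ=3.2944 → (κ,φ,ℓ)=(0.7896,83.71°,3.2944) → tip=(0.2577,2.3383,0.6515)
cmd 2: set φ=94.79° → (κ,φ,ℓ)=(0.7896,94.79°,3.2944) → tip=(-0.1964,2.3443,0.6515)

-0.196 2.344 0.651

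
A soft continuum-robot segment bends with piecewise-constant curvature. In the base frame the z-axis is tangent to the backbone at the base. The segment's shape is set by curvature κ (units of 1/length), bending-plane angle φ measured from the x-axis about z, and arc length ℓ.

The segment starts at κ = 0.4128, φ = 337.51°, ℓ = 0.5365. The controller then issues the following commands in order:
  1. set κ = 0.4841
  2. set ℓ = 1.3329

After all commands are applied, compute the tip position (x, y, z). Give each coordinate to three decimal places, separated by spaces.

initial: κ=0.4128, φ=337.51°, ℓ=0.5365
cmd 1: set κ=0.4841 → (κ,φ,ℓ)=(0.4841,337.51°,0.5365) → tip=(0.0640,-0.0265,0.5305)
cmd 2: set ℓ=1.3329 → (κ,φ,ℓ)=(0.4841,337.51°,1.3329) → tip=(0.3837,-0.1589,1.2423)

0.384 -0.159 1.242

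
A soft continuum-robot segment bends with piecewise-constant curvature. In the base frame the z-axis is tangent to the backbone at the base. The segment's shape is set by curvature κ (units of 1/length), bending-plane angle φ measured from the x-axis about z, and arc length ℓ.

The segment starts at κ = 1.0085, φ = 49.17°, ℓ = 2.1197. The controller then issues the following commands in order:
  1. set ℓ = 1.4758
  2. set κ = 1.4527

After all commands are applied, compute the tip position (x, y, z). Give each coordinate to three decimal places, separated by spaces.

0.694 0.803 0.578

initial: κ=1.0085, φ=49.17°, ℓ=2.1197
cmd 1: set ℓ=1.4758 → (κ,φ,ℓ)=(1.0085,49.17°,1.4758) → tip=(0.5949,0.6885,0.9882)
cmd 2: set κ=1.4527 → (κ,φ,ℓ)=(1.4527,49.17°,1.4758) → tip=(0.6941,0.8033,0.5784)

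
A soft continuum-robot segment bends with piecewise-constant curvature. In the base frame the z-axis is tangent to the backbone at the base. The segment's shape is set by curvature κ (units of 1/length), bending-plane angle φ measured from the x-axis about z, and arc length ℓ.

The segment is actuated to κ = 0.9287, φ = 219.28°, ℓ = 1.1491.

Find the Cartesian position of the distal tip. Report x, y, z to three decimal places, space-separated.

-0.431 -0.353 0.943

θ = κ·ℓ = 0.9287 × 1.1491 = 1.06717 rad
ρ = (1 − cos θ)/κ = (1 − 0.48261)/0.9287 = 0.55712
z = sin θ / κ = 0.87584/0.9287 = 0.94308
x = ρ cos φ = 0.55712 × cos(219.28°) = -0.43124
y = ρ sin φ = 0.55712 × sin(219.28°) = -0.35272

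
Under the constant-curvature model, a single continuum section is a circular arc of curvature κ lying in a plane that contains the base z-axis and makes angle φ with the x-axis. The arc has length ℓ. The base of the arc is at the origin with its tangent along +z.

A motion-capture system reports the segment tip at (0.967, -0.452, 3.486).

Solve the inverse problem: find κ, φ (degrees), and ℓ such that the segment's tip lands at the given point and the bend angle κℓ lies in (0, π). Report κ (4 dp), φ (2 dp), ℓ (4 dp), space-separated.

0.1606 334.95 3.7000

ρ = √(x²+y²) = √(0.967² + -0.452²) = 1.06742
φ = atan2(y, x) mod 360° = atan2(-0.452, 0.967) = 334.9474°
|p|² = ρ² + z² = 1.06742² + 3.486² = 13.29159
κ = 2ρ / |p|² = 2×1.06742 / 13.29159 = 0.16062
θ = 2·atan2(ρ, z) = 2·atan2(1.06742, 3.486) = 0.59428 rad
ℓ = θ/κ = 0.59428/0.16062 = 3.69997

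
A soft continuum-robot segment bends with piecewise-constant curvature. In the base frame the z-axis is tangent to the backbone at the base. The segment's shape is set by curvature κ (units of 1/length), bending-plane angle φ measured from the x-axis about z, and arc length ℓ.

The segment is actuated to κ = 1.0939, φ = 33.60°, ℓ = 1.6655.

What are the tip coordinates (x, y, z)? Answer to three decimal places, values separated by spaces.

θ = κ·ℓ = 1.0939 × 1.6655 = 1.82189 rad
ρ = (1 − cos θ)/κ = (1 − -0.24846)/1.0939 = 1.14130
z = sin θ / κ = 0.96864/1.0939 = 0.88549
x = ρ cos φ = 1.14130 × cos(33.60°) = 0.95061
y = ρ sin φ = 1.14130 × sin(33.60°) = 0.63158

0.951 0.632 0.885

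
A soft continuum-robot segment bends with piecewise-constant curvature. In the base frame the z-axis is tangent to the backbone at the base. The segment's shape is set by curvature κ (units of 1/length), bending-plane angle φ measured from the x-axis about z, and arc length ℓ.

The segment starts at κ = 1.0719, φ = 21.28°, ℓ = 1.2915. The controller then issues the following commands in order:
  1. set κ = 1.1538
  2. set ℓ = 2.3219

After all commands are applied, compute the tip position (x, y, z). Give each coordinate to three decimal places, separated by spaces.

1.530 0.596 0.387

initial: κ=1.0719, φ=21.28°, ℓ=1.2915
cmd 1: set κ=1.1538 → (κ,φ,ℓ)=(1.1538,21.28°,1.2915) → tip=(0.7425,0.2892,0.8639)
cmd 2: set ℓ=2.3219 → (κ,φ,ℓ)=(1.1538,21.28°,2.3219) → tip=(1.5303,0.5960,0.3868)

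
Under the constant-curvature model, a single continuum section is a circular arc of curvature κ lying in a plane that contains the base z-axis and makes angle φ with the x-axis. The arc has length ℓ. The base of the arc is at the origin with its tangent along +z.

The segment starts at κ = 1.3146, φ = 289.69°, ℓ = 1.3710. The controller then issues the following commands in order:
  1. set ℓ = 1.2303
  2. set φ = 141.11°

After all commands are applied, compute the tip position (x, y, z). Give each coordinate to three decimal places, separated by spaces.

initial: κ=1.3146, φ=289.69°, ℓ=1.3710
cmd 1: set ℓ=1.2303 → (κ,φ,ℓ)=(1.3146,289.69°,1.2303) → tip=(0.2682,-0.7495,0.7599)
cmd 2: set φ=141.11° → (κ,φ,ℓ)=(1.3146,141.11°,1.2303) → tip=(-0.6196,0.4998,0.7599)

-0.620 0.500 0.760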